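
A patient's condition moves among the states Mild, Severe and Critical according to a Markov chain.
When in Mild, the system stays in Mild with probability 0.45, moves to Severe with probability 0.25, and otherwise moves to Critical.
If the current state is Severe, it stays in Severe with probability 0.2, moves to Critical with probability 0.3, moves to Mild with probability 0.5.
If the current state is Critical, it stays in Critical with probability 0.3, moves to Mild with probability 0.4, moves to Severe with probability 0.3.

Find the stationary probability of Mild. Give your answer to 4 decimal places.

0.4476

Let the stationary distribution be π with π = πP and π_1 + π_2 + π_3 = 1.
π_1 = 0.45·π_1 + 0.5·π_2 + 0.4·π_3
π_2 = 0.25·π_1 + 0.2·π_2 + 0.3·π_3
Solving with the normalization constraint gives π = (0.4476, 0.2524, 0.3000).
So the stationary probability of Mild is 0.4476.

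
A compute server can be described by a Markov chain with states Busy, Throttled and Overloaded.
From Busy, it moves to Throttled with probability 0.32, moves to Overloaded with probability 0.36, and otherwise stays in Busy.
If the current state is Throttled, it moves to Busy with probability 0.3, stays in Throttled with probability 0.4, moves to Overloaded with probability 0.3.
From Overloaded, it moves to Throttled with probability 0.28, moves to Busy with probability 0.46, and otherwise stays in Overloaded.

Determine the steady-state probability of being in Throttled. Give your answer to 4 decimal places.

Let the stationary distribution be π with π = πP and π_1 + π_2 + π_3 = 1.
π_1 = 0.32·π_1 + 0.3·π_2 + 0.46·π_3
π_2 = 0.32·π_1 + 0.4·π_2 + 0.28·π_3
Solving with the normalization constraint gives π = (0.3566, 0.3344, 0.3090).
So the stationary probability of Throttled is 0.3344.

0.3344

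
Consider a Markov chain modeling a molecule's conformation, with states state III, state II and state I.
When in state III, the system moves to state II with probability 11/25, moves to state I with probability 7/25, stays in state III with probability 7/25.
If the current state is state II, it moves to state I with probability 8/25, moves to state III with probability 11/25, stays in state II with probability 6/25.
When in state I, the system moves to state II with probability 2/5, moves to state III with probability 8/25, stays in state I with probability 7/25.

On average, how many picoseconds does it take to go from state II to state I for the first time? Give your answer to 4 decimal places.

3.2805

Let t(s) be the expected number of picoseconds to first reach state I from state s, with t(state I) = 0. Conditioning on the first picosecond:
t(state III) = 1 + 0.28·t(state III) + 0.44·t(state II)
t(state II) = 1 + 0.44·t(state III) + 0.24·t(state II)
Solving: t(state III) = 3.3937, t(state II) = 3.2805.
Expected picoseconds from state II to state I: 3.2805.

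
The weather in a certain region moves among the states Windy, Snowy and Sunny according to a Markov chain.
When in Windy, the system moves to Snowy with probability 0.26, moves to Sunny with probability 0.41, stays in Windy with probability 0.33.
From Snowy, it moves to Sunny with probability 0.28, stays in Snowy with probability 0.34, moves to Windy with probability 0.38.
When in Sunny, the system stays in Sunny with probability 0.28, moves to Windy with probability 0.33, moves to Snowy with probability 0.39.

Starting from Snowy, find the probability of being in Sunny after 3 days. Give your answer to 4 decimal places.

0.3251

Propagate the distribution vector 3 days from Snowy.
After 0 days: (0.0000, 1.0000, 0.0000)
After 1 day: (0.3800, 0.3400, 0.2800)
After 2 days: (0.3470, 0.3236, 0.3294)
After 3 days: (0.3462, 0.3287, 0.3251)
P(in Sunny after 3 days) = 0.3251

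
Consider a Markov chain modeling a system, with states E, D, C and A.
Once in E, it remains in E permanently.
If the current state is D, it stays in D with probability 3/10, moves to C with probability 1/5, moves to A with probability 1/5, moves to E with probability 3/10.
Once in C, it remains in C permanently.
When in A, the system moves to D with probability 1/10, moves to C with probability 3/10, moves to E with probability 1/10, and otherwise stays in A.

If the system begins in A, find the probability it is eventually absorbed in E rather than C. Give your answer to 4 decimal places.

Let h(s) be the probability of absorption at E starting from transient state s. Then h(E) = 1 and h(C) = 0. By first-step analysis:
h(D) = 0.3·1 + 0.3·h(D) + 0.2·0 + 0.2·h(A)
h(A) = 0.1·1 + 0.1·h(D) + 0.3·0 + 0.5·h(A)
Solving: h(D) = 0.5152, h(A) = 0.3030.
Starting from A, the probability is 0.3030.

0.3030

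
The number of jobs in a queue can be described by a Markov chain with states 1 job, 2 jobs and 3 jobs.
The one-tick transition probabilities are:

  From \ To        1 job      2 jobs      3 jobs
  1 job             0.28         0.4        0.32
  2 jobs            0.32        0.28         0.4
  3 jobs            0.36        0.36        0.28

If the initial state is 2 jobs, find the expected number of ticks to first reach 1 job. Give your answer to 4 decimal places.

Let t(s) be the expected number of ticks to first reach 1 job from state s, with t(1 job) = 0. Conditioning on the first tick:
t(2 jobs) = 1 + 0.28·t(2 jobs) + 0.4·t(3 jobs)
t(3 jobs) = 1 + 0.36·t(2 jobs) + 0.28·t(3 jobs)
Solving: t(2 jobs) = 2.9915, t(3 jobs) = 2.8846.
Expected ticks from 2 jobs to 1 job: 2.9915.

2.9915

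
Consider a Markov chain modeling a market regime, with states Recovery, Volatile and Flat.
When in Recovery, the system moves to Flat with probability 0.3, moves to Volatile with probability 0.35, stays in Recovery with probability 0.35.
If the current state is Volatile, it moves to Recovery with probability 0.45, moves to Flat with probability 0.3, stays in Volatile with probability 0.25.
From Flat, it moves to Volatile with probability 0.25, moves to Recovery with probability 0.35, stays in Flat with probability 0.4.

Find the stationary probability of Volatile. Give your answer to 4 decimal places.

Let the stationary distribution be π with π = πP and π_1 + π_2 + π_3 = 1.
π_1 = 0.35·π_1 + 0.45·π_2 + 0.35·π_3
π_2 = 0.35·π_1 + 0.25·π_2 + 0.25·π_3
Solving with the normalization constraint gives π = (0.3788, 0.2879, 0.3333).
So the stationary probability of Volatile is 0.2879.

0.2879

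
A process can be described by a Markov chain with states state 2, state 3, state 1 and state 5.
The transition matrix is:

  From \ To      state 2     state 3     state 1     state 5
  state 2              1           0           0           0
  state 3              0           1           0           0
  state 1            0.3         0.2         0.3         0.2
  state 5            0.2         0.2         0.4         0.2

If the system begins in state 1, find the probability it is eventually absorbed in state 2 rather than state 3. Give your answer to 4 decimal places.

Let h(s) be the probability of absorption at state 2 starting from transient state s. Then h(state 2) = 1 and h(state 3) = 0. By first-step analysis:
h(state 1) = 0.3·1 + 0.2·0 + 0.3·h(state 1) + 0.2·h(state 5)
h(state 5) = 0.2·1 + 0.2·0 + 0.4·h(state 1) + 0.2·h(state 5)
Solving: h(state 1) = 0.5833, h(state 5) = 0.5417.
Starting from state 1, the probability is 0.5833.

0.5833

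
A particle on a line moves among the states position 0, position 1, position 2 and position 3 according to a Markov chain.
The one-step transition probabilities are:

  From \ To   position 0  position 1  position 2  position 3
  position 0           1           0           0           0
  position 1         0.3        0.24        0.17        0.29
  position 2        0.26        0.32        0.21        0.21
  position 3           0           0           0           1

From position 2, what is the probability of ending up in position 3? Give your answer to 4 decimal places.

0.4623

Let h(s) be the probability of absorption at position 3 starting from transient state s. Then h(position 3) = 1 and h(position 0) = 0. By first-step analysis:
h(position 1) = 0.3·0 + 0.24·h(position 1) + 0.17·h(position 2) + 0.29·1
h(position 2) = 0.26·0 + 0.32·h(position 1) + 0.21·h(position 2) + 0.21·1
Solving: h(position 1) = 0.4850, h(position 2) = 0.4623.
Starting from position 2, the probability is 0.4623.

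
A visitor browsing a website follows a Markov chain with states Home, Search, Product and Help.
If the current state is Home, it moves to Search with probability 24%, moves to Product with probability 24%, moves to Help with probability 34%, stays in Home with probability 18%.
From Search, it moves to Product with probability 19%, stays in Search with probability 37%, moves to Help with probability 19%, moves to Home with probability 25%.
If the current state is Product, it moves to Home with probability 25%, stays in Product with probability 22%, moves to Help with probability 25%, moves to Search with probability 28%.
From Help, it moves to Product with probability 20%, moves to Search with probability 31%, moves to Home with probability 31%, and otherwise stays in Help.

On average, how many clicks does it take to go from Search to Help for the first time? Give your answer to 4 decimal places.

4.2101

Let t(s) be the expected number of clicks to first reach Help from state s, with t(Help) = 0. Conditioning on the first click:
t(Home) = 1 + 0.18·t(Home) + 0.24·t(Search) + 0.24·t(Product)
t(Search) = 1 + 0.25·t(Home) + 0.37·t(Search) + 0.19·t(Product)
t(Product) = 1 + 0.25·t(Home) + 0.28·t(Search) + 0.22·t(Product)
Solving: t(Home) = 3.6078, t(Search) = 4.2101, t(Product) = 3.9497.
Expected clicks from Search to Help: 4.2101.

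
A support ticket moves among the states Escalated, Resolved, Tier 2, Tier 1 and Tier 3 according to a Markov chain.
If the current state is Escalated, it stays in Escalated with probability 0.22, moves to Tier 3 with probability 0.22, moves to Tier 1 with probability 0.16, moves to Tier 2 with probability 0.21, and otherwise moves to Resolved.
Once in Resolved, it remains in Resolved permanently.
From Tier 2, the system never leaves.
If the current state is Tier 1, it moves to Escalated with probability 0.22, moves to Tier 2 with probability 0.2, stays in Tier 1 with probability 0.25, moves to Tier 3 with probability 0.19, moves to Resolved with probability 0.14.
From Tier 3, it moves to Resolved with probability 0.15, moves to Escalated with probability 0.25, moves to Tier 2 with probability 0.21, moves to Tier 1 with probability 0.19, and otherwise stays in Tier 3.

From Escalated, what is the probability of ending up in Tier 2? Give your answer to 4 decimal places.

Let h(s) be the probability of absorption at Tier 2 starting from transient state s. Then h(Tier 2) = 1 and h(Resolved) = 0. By first-step analysis:
h(Escalated) = 0.22·h(Escalated) + 0.19·0 + 0.21·1 + 0.16·h(Tier 1) + 0.22·h(Tier 3)
h(Tier 1) = 0.22·h(Escalated) + 0.14·0 + 0.2·1 + 0.25·h(Tier 1) + 0.19·h(Tier 3)
h(Tier 3) = 0.25·h(Escalated) + 0.15·0 + 0.21·1 + 0.19·h(Tier 1) + 0.2·h(Tier 3)
Solving: h(Escalated) = 0.5469, h(Tier 1) = 0.5713, h(Tier 3) = 0.5691.
Starting from Escalated, the probability is 0.5469.

0.5469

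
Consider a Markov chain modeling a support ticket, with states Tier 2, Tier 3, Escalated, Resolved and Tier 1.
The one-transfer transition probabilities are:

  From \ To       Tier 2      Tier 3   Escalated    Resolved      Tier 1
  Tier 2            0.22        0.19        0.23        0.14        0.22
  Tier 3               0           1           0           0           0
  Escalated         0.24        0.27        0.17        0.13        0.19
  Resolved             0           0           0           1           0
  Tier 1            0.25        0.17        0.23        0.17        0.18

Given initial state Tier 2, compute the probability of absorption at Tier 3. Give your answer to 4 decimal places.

Let h(s) be the probability of absorption at Tier 3 starting from transient state s. Then h(Tier 3) = 1 and h(Resolved) = 0. By first-step analysis:
h(Tier 2) = 0.22·h(Tier 2) + 0.19·1 + 0.23·h(Escalated) + 0.14·0 + 0.22·h(Tier 1)
h(Escalated) = 0.24·h(Tier 2) + 0.27·1 + 0.17·h(Escalated) + 0.13·0 + 0.19·h(Tier 1)
h(Tier 1) = 0.25·h(Tier 2) + 0.17·1 + 0.23·h(Escalated) + 0.17·0 + 0.18·h(Tier 1)
Solving: h(Tier 2) = 0.5853, h(Escalated) = 0.6229, h(Tier 1) = 0.5605.
Starting from Tier 2, the probability is 0.5853.

0.5853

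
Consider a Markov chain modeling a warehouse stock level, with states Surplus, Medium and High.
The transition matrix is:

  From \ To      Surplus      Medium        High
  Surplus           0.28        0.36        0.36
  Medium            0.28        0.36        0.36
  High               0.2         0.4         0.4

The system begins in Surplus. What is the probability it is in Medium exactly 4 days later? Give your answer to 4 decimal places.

0.3750

Propagate the distribution vector 4 days from Surplus.
After 0 days: (1.0000, 0.0000, 0.0000)
After 1 day: (0.2800, 0.3600, 0.3600)
After 2 days: (0.2512, 0.3744, 0.3744)
After 3 days: (0.2500, 0.3750, 0.3750)
After 4 days: (0.2500, 0.3750, 0.3750)
P(in Medium after 4 days) = 0.3750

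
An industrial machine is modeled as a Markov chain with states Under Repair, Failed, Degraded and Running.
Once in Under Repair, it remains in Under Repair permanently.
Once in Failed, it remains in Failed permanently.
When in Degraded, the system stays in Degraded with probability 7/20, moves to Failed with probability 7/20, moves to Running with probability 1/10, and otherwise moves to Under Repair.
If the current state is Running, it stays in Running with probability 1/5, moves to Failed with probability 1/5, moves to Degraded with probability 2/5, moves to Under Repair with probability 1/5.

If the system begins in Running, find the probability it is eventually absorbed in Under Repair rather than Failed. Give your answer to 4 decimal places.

Let h(s) be the probability of absorption at Under Repair starting from transient state s. Then h(Under Repair) = 1 and h(Failed) = 0. By first-step analysis:
h(Degraded) = 0.2·1 + 0.35·0 + 0.35·h(Degraded) + 0.1·h(Running)
h(Running) = 0.2·1 + 0.2·0 + 0.4·h(Degraded) + 0.2·h(Running)
Solving: h(Degraded) = 0.3750, h(Running) = 0.4375.
Starting from Running, the probability is 0.4375.

0.4375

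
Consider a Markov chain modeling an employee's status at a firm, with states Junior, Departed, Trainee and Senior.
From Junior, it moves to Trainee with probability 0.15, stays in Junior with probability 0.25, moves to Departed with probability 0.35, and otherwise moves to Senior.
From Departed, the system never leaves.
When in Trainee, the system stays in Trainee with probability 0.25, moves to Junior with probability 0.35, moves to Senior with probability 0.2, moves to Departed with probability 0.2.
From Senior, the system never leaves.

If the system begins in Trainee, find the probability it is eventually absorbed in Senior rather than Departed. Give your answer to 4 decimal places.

0.4657

Let h(s) be the probability of absorption at Senior starting from transient state s. Then h(Senior) = 1 and h(Departed) = 0. By first-step analysis:
h(Junior) = 0.25·h(Junior) + 0.35·0 + 0.15·h(Trainee) + 0.25·1
h(Trainee) = 0.35·h(Junior) + 0.2·0 + 0.25·h(Trainee) + 0.2·1
Solving: h(Junior) = 0.4265, h(Trainee) = 0.4657.
Starting from Trainee, the probability is 0.4657.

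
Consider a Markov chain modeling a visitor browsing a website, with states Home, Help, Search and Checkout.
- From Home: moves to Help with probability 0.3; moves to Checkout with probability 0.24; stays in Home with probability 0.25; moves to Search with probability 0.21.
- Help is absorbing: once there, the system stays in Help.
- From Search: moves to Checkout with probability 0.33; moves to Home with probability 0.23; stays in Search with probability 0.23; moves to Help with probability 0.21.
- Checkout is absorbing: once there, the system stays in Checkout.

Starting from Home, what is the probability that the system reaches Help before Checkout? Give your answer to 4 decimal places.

Let h(s) be the probability of absorption at Help starting from transient state s. Then h(Help) = 1 and h(Checkout) = 0. By first-step analysis:
h(Home) = 0.25·h(Home) + 0.3·1 + 0.21·h(Search) + 0.24·0
h(Search) = 0.23·h(Home) + 0.21·1 + 0.23·h(Search) + 0.33·0
Solving: h(Home) = 0.5198, h(Search) = 0.4280.
Starting from Home, the probability is 0.5198.

0.5198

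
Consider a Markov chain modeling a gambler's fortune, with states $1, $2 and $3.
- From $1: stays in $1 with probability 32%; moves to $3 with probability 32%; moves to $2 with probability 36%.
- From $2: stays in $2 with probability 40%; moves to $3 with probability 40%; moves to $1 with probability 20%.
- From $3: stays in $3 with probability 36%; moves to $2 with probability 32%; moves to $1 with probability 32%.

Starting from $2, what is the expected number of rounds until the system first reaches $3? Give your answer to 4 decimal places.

2.6190

Let t(s) be the expected number of rounds to first reach $3 from state s, with t($3) = 0. Conditioning on the first round:
t($1) = 1 + 0.32·t($1) + 0.36·t($2)
t($2) = 1 + 0.2·t($1) + 0.4·t($2)
Solving: t($1) = 2.8571, t($2) = 2.6190.
Expected rounds from $2 to $3: 2.6190.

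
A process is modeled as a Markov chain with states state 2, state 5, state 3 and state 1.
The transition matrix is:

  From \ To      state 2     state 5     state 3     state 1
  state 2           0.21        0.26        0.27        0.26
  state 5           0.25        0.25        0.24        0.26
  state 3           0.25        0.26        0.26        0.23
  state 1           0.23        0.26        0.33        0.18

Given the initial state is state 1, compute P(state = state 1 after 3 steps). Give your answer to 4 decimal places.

0.2331

Propagate the distribution vector 3 steps from state 1.
After 0 steps: (0.0000, 0.0000, 0.0000, 1.0000)
After 1 step: (0.2300, 0.2600, 0.3300, 0.1800)
After 2 steps: (0.2372, 0.2574, 0.2697, 0.2357)
After 3 steps: (0.2358, 0.2574, 0.2737, 0.2331)
P(in state 1 after 3 steps) = 0.2331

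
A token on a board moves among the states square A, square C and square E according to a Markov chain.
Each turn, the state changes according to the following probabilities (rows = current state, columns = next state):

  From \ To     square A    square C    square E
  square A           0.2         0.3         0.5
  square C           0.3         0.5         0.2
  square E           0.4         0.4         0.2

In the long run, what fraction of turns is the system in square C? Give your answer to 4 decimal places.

0.4112

Let the stationary distribution be π with π = πP and π_1 + π_2 + π_3 = 1.
π_1 = 0.2·π_1 + 0.3·π_2 + 0.4·π_3
π_2 = 0.3·π_1 + 0.5·π_2 + 0.4·π_3
Solving with the normalization constraint gives π = (0.2991, 0.4112, 0.2897).
So the stationary probability of square C is 0.4112.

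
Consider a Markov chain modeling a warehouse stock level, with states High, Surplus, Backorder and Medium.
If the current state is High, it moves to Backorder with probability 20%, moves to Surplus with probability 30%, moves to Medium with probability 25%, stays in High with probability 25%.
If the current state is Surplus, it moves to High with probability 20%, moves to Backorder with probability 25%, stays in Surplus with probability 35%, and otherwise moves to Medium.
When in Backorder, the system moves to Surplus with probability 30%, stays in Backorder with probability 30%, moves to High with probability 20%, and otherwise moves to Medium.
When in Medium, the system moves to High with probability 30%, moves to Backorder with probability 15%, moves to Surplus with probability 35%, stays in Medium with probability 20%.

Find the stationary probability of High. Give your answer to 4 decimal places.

Let the stationary distribution be π with π = πP and π_1 + π_2 + π_3 + π_4 = 1.
π_1 = 0.25·π_1 + 0.2·π_2 + 0.2·π_3 + 0.3·π_4
π_2 = 0.3·π_1 + 0.35·π_2 + 0.3·π_3 + 0.35·π_4
π_3 = 0.2·π_1 + 0.25·π_2 + 0.3·π_3 + 0.15·π_4
Solving with the normalization constraint gives π = (0.2328, 0.3269, 0.2286, 0.2116).
So the stationary probability of High is 0.2328.

0.2328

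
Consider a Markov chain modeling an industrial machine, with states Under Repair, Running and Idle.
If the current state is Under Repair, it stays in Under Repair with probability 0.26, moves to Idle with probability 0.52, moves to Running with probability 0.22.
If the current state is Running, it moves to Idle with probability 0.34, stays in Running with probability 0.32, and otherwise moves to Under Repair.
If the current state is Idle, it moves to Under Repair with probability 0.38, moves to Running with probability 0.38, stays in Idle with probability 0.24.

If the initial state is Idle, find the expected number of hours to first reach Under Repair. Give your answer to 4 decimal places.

2.7348

Let t(s) be the expected number of hours to first reach Under Repair from state s, with t(Under Repair) = 0. Conditioning on the first hour:
t(Running) = 1 + 0.32·t(Running) + 0.34·t(Idle)
t(Idle) = 1 + 0.38·t(Running) + 0.24·t(Idle)
Solving: t(Running) = 2.8380, t(Idle) = 2.7348.
Expected hours from Idle to Under Repair: 2.7348.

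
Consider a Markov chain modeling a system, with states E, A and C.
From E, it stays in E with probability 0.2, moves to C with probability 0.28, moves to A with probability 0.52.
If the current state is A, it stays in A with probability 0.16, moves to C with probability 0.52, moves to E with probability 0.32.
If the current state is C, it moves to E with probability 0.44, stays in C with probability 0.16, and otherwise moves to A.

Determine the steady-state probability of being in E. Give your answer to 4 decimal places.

Let the stationary distribution be π with π = πP and π_1 + π_2 + π_3 = 1.
π_1 = 0.2·π_1 + 0.32·π_2 + 0.44·π_3
π_2 = 0.52·π_1 + 0.16·π_2 + 0.4·π_3
Solving with the normalization constraint gives π = (0.3206, 0.3536, 0.3258).
So the stationary probability of E is 0.3206.

0.3206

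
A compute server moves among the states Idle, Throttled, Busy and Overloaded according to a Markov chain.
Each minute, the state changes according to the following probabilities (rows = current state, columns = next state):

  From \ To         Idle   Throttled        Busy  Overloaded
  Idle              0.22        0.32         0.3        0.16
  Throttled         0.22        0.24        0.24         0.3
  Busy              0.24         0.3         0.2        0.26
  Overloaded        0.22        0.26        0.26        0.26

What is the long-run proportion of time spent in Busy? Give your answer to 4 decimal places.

Let the stationary distribution be π with π = πP and π_1 + π_2 + π_3 + π_4 = 1.
π_1 = 0.22·π_1 + 0.22·π_2 + 0.24·π_3 + 0.22·π_4
π_2 = 0.32·π_1 + 0.24·π_2 + 0.3·π_3 + 0.26·π_4
π_3 = 0.3·π_1 + 0.24·π_2 + 0.2·π_3 + 0.26·π_4
Solving with the normalization constraint gives π = (0.2250, 0.2779, 0.2485, 0.2486).
So the stationary probability of Busy is 0.2485.

0.2485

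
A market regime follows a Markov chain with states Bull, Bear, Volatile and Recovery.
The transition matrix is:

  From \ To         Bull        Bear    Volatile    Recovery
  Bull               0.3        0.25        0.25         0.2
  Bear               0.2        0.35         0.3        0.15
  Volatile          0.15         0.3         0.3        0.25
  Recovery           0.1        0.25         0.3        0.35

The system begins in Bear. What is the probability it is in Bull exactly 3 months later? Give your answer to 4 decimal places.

0.1825

Propagate the distribution vector 3 months from Bear.
After 0 months: (0.0000, 1.0000, 0.0000, 0.0000)
After 1 month: (0.2000, 0.3500, 0.3000, 0.1500)
After 2 months: (0.1900, 0.3000, 0.2900, 0.2200)
After 3 months: (0.1825, 0.2945, 0.2905, 0.2325)
P(in Bull after 3 months) = 0.1825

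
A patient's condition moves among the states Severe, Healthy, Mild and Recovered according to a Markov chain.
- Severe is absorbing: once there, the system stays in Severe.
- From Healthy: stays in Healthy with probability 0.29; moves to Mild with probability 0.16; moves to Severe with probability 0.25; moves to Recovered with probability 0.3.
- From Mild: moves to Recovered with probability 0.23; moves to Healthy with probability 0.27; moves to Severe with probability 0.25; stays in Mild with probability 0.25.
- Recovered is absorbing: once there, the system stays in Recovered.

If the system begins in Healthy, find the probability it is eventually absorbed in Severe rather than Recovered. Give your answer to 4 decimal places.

0.4649

Let h(s) be the probability of absorption at Severe starting from transient state s. Then h(Severe) = 1 and h(Recovered) = 0. By first-step analysis:
h(Healthy) = 0.25·1 + 0.29·h(Healthy) + 0.16·h(Mild) + 0.3·0
h(Mild) = 0.25·1 + 0.27·h(Healthy) + 0.25·h(Mild) + 0.23·0
Solving: h(Healthy) = 0.4649, h(Mild) = 0.5007.
Starting from Healthy, the probability is 0.4649.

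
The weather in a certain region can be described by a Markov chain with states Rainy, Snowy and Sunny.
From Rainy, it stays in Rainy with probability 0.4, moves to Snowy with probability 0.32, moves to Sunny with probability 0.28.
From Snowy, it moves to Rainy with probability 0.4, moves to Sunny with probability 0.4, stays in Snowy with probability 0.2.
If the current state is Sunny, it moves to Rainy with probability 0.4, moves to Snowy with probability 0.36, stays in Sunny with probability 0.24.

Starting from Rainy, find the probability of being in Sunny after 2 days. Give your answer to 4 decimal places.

0.3072

Sum over the intermediate state after 1 day:
P = P(Rainy→Rainy)·P(Rainy→Sunny) + P(Rainy→Snowy)·P(Snowy→Sunny) + P(Rainy→Sunny)·P(Sunny→Sunny)
  = 0.4×0.28 + 0.32×0.4 + 0.28×0.24
  = 0.1120 + 0.1280 + 0.0672 = 0.3072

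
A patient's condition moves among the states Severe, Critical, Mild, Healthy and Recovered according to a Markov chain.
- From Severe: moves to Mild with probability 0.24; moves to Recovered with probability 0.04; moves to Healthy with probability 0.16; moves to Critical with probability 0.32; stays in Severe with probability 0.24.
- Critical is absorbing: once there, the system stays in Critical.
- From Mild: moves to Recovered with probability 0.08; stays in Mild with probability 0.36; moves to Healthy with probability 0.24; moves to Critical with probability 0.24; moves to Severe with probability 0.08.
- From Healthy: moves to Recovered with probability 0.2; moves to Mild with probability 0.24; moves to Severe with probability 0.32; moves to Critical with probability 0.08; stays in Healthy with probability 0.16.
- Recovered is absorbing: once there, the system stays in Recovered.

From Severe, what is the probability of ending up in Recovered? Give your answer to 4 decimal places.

0.2391

Let h(s) be the probability of absorption at Recovered starting from transient state s. Then h(Recovered) = 1 and h(Critical) = 0. By first-step analysis:
h(Severe) = 0.24·h(Severe) + 0.32·0 + 0.24·h(Mild) + 0.16·h(Healthy) + 0.04·1
h(Mild) = 0.08·h(Severe) + 0.24·0 + 0.36·h(Mild) + 0.24·h(Healthy) + 0.08·1
h(Healthy) = 0.32·h(Severe) + 0.08·0 + 0.24·h(Mild) + 0.16·h(Healthy) + 0.2·1
Solving: h(Severe) = 0.2391, h(Mild) = 0.3117, h(Healthy) = 0.4183.
Starting from Severe, the probability is 0.2391.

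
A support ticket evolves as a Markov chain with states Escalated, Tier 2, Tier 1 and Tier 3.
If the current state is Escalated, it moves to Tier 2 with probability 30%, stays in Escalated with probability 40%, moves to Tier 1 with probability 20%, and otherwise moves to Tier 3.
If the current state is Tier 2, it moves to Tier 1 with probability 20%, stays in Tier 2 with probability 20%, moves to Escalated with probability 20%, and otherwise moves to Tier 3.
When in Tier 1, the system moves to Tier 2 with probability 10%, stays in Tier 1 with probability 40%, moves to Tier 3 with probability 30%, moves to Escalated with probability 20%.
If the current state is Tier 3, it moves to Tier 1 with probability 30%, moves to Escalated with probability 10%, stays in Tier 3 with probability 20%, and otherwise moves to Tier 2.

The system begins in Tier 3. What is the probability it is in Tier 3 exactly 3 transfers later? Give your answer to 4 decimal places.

0.2520

Propagate the distribution vector 3 transfers from Tier 3.
After 0 transfers: (0.0000, 0.0000, 0.0000, 1.0000)
After 1 transfer: (0.1000, 0.4000, 0.3000, 0.2000)
After 2 transfers: (0.2000, 0.2200, 0.2800, 0.3000)
After 3 transfers: (0.2100, 0.2520, 0.2860, 0.2520)
P(in Tier 3 after 3 transfers) = 0.2520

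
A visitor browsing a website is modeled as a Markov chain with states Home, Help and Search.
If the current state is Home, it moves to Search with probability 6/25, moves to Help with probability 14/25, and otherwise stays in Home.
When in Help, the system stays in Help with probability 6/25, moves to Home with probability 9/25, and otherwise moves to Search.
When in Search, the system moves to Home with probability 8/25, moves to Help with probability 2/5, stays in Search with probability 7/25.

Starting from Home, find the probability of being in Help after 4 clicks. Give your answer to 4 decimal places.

0.3839

Propagate the distribution vector 4 clicks from Home.
After 0 clicks: (1.0000, 0.0000, 0.0000)
After 1 click: (0.2000, 0.5600, 0.2400)
After 2 clicks: (0.3184, 0.3424, 0.3392)
After 3 clicks: (0.2955, 0.3962, 0.3084)
After 4 clicks: (0.3004, 0.3839, 0.3157)
P(in Help after 4 clicks) = 0.3839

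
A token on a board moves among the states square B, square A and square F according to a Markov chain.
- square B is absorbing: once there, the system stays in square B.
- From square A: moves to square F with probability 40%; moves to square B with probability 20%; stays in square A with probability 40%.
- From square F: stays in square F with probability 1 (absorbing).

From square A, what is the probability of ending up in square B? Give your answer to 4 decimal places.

Let h(s) be the probability of absorption at square B starting from transient state s. Then h(square B) = 1 and h(square F) = 0. By first-step analysis:
h(square A) = 0.2·1 + 0.4·h(square A) + 0.4·0
Solving: h(square A) = 0.3333.
Starting from square A, the probability is 0.3333.

0.3333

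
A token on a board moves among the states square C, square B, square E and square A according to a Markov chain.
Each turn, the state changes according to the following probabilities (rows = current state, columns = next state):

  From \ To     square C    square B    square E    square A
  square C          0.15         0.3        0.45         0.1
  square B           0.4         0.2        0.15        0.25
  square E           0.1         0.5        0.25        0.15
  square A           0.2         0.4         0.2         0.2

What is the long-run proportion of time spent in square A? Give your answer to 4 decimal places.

Let the stationary distribution be π with π = πP and π_1 + π_2 + π_3 + π_4 = 1.
π_1 = 0.15·π_1 + 0.4·π_2 + 0.1·π_3 + 0.2·π_4
π_2 = 0.3·π_1 + 0.2·π_2 + 0.5·π_3 + 0.4·π_4
π_3 = 0.45·π_1 + 0.15·π_2 + 0.25·π_3 + 0.2·π_4
Solving with the normalization constraint gives π = (0.2302, 0.3353, 0.2535, 0.1811).
So the stationary probability of square A is 0.1811.

0.1811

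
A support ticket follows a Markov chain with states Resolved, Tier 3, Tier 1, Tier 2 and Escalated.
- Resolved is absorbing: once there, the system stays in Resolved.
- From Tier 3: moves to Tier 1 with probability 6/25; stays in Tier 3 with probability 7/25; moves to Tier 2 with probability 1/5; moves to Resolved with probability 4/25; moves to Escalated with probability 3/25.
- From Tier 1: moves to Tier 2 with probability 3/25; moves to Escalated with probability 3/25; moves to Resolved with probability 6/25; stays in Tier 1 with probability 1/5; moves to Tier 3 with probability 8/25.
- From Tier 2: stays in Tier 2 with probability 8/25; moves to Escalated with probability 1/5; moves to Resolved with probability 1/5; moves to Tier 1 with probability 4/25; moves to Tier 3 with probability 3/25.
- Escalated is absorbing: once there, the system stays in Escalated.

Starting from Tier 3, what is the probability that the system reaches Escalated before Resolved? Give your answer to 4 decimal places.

Let h(s) be the probability of absorption at Escalated starting from transient state s. Then h(Escalated) = 1 and h(Resolved) = 0. By first-step analysis:
h(Tier 3) = 0.16·0 + 0.28·h(Tier 3) + 0.24·h(Tier 1) + 0.2·h(Tier 2) + 0.12·1
h(Tier 1) = 0.24·0 + 0.32·h(Tier 3) + 0.2·h(Tier 1) + 0.12·h(Tier 2) + 0.12·1
h(Tier 2) = 0.2·0 + 0.12·h(Tier 3) + 0.16·h(Tier 1) + 0.32·h(Tier 2) + 0.2·1
Solving: h(Tier 3) = 0.4241, h(Tier 1) = 0.3887, h(Tier 2) = 0.4604.
Starting from Tier 3, the probability is 0.4241.

0.4241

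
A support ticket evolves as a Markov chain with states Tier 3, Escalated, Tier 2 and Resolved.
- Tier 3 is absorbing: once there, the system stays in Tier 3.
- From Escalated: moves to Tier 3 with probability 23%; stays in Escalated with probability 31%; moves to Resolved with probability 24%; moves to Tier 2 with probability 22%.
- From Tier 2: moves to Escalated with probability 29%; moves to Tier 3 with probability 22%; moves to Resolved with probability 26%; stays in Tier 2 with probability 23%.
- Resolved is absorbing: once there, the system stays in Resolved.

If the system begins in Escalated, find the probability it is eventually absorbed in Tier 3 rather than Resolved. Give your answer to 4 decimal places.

0.4824

Let h(s) be the probability of absorption at Tier 3 starting from transient state s. Then h(Tier 3) = 1 and h(Resolved) = 0. By first-step analysis:
h(Escalated) = 0.23·1 + 0.31·h(Escalated) + 0.22·h(Tier 2) + 0.24·0
h(Tier 2) = 0.22·1 + 0.29·h(Escalated) + 0.23·h(Tier 2) + 0.26·0
Solving: h(Escalated) = 0.4824, h(Tier 2) = 0.4674.
Starting from Escalated, the probability is 0.4824.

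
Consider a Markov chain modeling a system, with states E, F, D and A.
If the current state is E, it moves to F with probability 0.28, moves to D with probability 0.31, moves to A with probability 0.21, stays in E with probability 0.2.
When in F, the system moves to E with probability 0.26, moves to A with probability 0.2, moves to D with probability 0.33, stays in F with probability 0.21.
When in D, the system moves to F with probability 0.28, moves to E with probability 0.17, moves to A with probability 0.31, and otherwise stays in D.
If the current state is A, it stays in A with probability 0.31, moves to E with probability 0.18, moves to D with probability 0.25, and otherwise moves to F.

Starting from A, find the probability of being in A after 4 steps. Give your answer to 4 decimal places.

0.2616

Propagate the distribution vector 4 steps from A.
After 0 steps: (0.0000, 0.0000, 0.0000, 1.0000)
After 1 step: (0.1800, 0.2600, 0.2500, 0.3100)
After 2 steps: (0.2019, 0.2556, 0.2791, 0.2634)
After 3 steps: (0.2017, 0.2568, 0.2798, 0.2617)
After 4 steps: (0.2018, 0.2568, 0.2799, 0.2616)
P(in A after 4 steps) = 0.2616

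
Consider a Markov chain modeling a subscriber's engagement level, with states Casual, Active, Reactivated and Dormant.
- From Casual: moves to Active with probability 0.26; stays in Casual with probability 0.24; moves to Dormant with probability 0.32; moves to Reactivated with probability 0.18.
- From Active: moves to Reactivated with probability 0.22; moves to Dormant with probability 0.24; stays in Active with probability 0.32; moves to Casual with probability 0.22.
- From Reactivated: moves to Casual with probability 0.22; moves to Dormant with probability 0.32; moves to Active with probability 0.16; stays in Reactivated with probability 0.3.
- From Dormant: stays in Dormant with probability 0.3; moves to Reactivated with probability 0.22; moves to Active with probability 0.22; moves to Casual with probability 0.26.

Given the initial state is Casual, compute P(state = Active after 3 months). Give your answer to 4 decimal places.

0.2405

Propagate the distribution vector 3 months from Casual.
After 0 months: (1.0000, 0.0000, 0.0000, 0.0000)
After 1 month: (0.2400, 0.2600, 0.1800, 0.3200)
After 2 months: (0.2376, 0.2448, 0.2248, 0.2928)
After 3 months: (0.2365, 0.2405, 0.2285, 0.2946)
P(in Active after 3 months) = 0.2405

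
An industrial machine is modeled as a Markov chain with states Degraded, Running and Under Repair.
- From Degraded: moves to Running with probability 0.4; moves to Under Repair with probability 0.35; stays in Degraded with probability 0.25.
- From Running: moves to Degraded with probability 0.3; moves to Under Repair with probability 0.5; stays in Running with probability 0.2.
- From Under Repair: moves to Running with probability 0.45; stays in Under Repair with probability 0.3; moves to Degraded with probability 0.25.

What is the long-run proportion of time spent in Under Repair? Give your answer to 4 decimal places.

Let the stationary distribution be π with π = πP and π_1 + π_2 + π_3 = 1.
π_1 = 0.25·π_1 + 0.3·π_2 + 0.25·π_3
π_2 = 0.4·π_1 + 0.2·π_2 + 0.45·π_3
Solving with the normalization constraint gives π = (0.2675, 0.3493, 0.3832).
So the stationary probability of Under Repair is 0.3832.

0.3832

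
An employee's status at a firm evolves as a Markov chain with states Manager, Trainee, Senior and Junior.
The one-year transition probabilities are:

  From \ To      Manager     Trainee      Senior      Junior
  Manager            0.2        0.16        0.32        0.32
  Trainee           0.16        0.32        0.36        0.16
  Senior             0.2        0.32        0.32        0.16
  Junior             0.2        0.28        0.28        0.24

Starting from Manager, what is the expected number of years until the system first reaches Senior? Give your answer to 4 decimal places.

3.1386

Let t(s) be the expected number of years to first reach Senior from state s, with t(Senior) = 0. Conditioning on the first year:
t(Manager) = 1 + 0.2·t(Manager) + 0.16·t(Trainee) + 0.32·t(Junior)
t(Trainee) = 1 + 0.16·t(Manager) + 0.32·t(Trainee) + 0.16·t(Junior)
t(Junior) = 1 + 0.2·t(Manager) + 0.28·t(Trainee) + 0.24·t(Junior)
Solving: t(Manager) = 3.1386, t(Trainee) = 2.9705, t(Junior) = 3.2361.
Expected years from Manager to Senior: 3.1386.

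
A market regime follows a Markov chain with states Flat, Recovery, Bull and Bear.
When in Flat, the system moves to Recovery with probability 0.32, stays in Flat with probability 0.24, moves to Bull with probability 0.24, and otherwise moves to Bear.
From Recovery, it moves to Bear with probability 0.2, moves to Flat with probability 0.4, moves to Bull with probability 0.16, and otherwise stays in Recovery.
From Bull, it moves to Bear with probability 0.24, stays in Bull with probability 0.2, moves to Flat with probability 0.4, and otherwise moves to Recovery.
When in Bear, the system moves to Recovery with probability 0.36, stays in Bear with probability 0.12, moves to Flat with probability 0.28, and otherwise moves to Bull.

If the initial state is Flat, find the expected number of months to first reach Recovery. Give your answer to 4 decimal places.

3.4385

Let t(s) be the expected number of months to first reach Recovery from state s, with t(Recovery) = 0. Conditioning on the first month:
t(Flat) = 1 + 0.24·t(Flat) + 0.24·t(Bull) + 0.2·t(Bear)
t(Bull) = 1 + 0.4·t(Flat) + 0.2·t(Bull) + 0.24·t(Bear)
t(Bear) = 1 + 0.28·t(Flat) + 0.24·t(Bull) + 0.12·t(Bear)
Solving: t(Flat) = 3.4385, t(Bull) = 3.9626, t(Bear) = 3.3111.
Expected months from Flat to Recovery: 3.4385.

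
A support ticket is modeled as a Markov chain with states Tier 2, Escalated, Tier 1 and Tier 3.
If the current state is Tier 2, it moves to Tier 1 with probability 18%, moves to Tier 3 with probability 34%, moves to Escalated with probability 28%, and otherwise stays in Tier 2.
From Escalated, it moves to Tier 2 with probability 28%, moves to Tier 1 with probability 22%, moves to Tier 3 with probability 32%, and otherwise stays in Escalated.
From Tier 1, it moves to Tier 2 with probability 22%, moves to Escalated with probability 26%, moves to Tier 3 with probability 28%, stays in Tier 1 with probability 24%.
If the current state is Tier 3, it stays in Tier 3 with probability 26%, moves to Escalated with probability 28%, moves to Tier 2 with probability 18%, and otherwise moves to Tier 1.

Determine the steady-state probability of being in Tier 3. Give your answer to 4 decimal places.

0.2972

Let the stationary distribution be π with π = πP and π_1 + π_2 + π_3 + π_4 = 1.
π_1 = 0.2·π_1 + 0.28·π_2 + 0.22·π_3 + 0.18·π_4
π_2 = 0.28·π_1 + 0.18·π_2 + 0.26·π_3 + 0.28·π_4
π_3 = 0.18·π_1 + 0.22·π_2 + 0.24·π_3 + 0.28·π_4
Solving with the normalization constraint gives π = (0.2188, 0.2503, 0.2338, 0.2972).
So the stationary probability of Tier 3 is 0.2972.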